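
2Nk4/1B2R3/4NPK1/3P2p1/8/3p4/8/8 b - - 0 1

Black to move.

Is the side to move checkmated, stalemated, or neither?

checkmate

Black to move; black king on d8.
In check: yes, from the white knight on e6.
King squares — c7: attacked by Ne6; d7: attacked by Re7; e7: attacked by Pf6; c8: attacked by Bb7; e8: attacked by Re7.
Legal moves for Black: none.
In check with no legal moves → checkmate.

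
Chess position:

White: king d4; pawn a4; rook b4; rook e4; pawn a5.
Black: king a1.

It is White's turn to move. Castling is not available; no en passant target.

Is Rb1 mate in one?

no

After Rb1: black king on a1; in check: yes, from the white rook on b1.
Black has 2 legal replies: Ka2, Kxb1.
In check but a legal move exists → not checkmate.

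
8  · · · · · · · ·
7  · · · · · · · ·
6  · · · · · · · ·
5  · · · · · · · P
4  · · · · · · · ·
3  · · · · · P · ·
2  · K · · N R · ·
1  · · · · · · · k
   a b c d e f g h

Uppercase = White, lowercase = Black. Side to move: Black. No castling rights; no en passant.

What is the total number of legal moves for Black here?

0

Black to move; king on h1.
In check: no.
Legal moves: none.
Count: 0.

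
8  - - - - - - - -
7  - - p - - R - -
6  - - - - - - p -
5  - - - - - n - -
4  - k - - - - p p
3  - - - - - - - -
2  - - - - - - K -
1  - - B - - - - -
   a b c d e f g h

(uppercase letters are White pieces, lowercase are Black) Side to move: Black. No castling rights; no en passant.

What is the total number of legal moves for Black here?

Black to move; king on b4.
In check: no.
Legal moves: Ng7, Ne7, Nh6, Nd6, Nd4, Ng3, Ne3+, Kc5, Kb5, Ka5, Kc4, Ka4, Kc3, Kb3, c6, g5, h3+, g3, c5.
Count: 19.

19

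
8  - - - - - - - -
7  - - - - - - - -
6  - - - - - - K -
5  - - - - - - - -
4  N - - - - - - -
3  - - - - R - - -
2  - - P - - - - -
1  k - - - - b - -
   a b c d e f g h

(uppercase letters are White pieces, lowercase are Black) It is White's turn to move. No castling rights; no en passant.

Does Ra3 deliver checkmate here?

no

After Ra3: black king on a1; in check: yes, from the white rook on a3.
Black has 1 legal reply: Kb1.
In check but a legal move exists → not checkmate.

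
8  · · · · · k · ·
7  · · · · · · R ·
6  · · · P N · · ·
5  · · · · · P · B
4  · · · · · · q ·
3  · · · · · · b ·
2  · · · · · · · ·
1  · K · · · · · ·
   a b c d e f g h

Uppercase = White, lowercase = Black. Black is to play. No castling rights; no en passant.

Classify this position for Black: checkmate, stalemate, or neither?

Black to move; black king on f8.
In check: yes, from the white knight on e6.
King squares — e7: attacked by Pd6; f7: attacked by Bh5; g7: attacked by Ne6; e8: attacked by Bh5; g8: attacked by Rg7.
Legal moves for Black: none.
In check with no legal moves → checkmate.

checkmate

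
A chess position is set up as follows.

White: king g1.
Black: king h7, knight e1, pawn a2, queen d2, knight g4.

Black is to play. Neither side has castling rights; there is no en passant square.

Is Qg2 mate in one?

yes

After Qg2: white king on g1; in check: yes, from the black queen on g2.
King squares — f1: attacked by Qg2; h1: attacked by Qg2; f2: attacked by Qg2; g2: attacked by Ne1; h2: attacked by Qg2.
White has no legal moves → checkmate.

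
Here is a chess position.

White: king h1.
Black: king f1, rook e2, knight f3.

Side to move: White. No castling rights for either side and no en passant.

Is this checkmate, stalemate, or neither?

stalemate

White to move; white king on h1.
In check: no.
King squares — g1: attacked by Kf1; g2: attacked by Kf1; h2: attacked by Re2.
Legal moves for White: none.
Not in check and no legal moves → stalemate.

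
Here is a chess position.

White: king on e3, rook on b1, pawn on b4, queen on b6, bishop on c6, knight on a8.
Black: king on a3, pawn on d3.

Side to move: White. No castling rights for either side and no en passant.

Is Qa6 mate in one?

yes

After Qa6: black king on a3; in check: yes, from the white queen on a6.
King squares — a2: attacked by Qa6; b2: attacked by Rb1; b3: attacked by Rb1; a4: attacked by Qa6; b4: attacked by Rb1.
Black has no legal moves → checkmate.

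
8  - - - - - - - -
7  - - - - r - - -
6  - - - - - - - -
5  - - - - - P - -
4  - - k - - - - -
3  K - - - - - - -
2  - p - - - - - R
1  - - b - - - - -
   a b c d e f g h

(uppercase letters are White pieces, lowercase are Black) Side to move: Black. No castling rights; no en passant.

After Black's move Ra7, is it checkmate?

yes

After Ra7: white king on a3; in check: yes, from the black rook on a7.
King squares — a2: attacked by Ra7; b2: attacked by Bc1; b3: attacked by Kc4; a4: attacked by Ra7; b4: attacked by Kc4.
White has no legal moves → checkmate.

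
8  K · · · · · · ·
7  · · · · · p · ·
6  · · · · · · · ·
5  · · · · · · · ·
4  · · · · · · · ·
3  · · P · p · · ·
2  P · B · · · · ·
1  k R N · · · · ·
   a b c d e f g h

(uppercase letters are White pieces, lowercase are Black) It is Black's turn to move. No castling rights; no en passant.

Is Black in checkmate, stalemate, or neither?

checkmate

Black to move; black king on a1.
In check: yes, from the white rook on b1.
King squares — b1: attacked by Bc2; a2: attacked by Nc1; b2: attacked by Rb1.
Legal moves for Black: none.
In check with no legal moves → checkmate.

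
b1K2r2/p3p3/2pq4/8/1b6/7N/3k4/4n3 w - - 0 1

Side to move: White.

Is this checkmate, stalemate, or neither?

checkmate

White to move; white king on c8.
In check: yes, from the black rook on f8.
King squares — b7: attacked by Ba8; c7: attacked by Qd6; d7: attacked by Qd6; b8: attacked by Qd6; d8: attacked by Qd6.
Legal moves for White: none.
In check with no legal moves → checkmate.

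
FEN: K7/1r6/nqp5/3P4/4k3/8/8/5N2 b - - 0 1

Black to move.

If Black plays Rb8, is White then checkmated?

After Rb8: white king on a8; in check: yes, from the black rook on b8.
King squares — a7: attacked by Qb6; b7: attacked by Qb6; b8: attacked by Na6.
White has no legal moves → checkmate.

yes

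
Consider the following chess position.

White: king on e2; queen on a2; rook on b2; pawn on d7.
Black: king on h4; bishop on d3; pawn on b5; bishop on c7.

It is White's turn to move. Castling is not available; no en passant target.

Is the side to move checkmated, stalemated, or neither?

neither

White to move; white king on e2.
In check: yes, from the black bishop on d3.
Legal moves for White: Kf3, Ke3, Kxd3, Kf2, Kd2, Ke1, Kd1.
White is in check but has 7 legal moves → neither.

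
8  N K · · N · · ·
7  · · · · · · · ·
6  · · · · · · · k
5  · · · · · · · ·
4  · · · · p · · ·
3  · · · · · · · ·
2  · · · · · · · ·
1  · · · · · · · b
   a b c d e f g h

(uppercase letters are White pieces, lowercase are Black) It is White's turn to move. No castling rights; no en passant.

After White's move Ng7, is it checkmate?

After Ng7: black king on h6; in check: no.
Black is not in check, so this cannot be checkmate.

no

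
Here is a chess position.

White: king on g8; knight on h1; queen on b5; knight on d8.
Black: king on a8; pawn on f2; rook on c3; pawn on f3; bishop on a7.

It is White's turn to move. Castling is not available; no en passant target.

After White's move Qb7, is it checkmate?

yes

After Qb7: black king on a8; in check: yes, from the white queen on b7.
King squares — a7: own bishop; b7: attacked by Nd8; b8: attacked by Qb7.
Black has no legal moves → checkmate.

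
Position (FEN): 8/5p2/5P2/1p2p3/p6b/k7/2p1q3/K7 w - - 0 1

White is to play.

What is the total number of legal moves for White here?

0

White to move; king on a1.
In check: no.
Legal moves: none.
Count: 0.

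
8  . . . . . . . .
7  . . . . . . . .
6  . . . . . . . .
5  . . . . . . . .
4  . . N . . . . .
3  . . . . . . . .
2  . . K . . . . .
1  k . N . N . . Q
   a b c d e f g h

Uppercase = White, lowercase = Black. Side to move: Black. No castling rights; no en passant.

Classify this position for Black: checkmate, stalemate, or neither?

stalemate

Black to move; black king on a1.
In check: no.
King squares — b1: attacked by Kc2; a2: attacked by Nc1; b2: attacked by Kc2.
Legal moves for Black: none.
Not in check and no legal moves → stalemate.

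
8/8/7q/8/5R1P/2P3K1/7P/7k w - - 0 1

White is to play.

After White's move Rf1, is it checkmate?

yes

After Rf1: black king on h1; in check: yes, from the white rook on f1.
King squares — g1: attacked by Rf1; g2: attacked by Kg3; h2: attacked by Kg3.
Black has no legal moves → checkmate.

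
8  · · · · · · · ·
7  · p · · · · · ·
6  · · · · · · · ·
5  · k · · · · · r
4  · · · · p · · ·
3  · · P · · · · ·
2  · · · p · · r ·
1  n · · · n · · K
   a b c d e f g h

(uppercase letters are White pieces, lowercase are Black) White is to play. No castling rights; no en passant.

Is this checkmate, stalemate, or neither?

checkmate

White to move; white king on h1.
In check: yes, from the black rook on h5.
King squares — g1: attacked by Rg2; g2: attacked by Ne1; h2: attacked by Rg2.
Legal moves for White: none.
In check with no legal moves → checkmate.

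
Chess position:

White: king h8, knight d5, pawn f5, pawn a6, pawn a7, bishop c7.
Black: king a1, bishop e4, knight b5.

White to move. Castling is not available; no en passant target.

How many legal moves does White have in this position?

24

White to move; king on h8.
In check: no.
Legal moves: Kg8, Kh7, Kg7, Bd8, Bb8, Bd6, Bb6, Be5+, Ba5, Bf4, Bg3, Bh2, Ne7, Nf6, Nb6, Nf4, Nb4, Ne3, Nc3, a8=Q, a8=R, a8=B, a8=N, f6.
Count: 24.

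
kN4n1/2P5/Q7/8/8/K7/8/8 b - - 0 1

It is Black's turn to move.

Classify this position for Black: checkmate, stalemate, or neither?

Black to move; black king on a8.
In check: yes, from the white queen on a6.
King squares — a7: attacked by Qa6; b7: attacked by Qa6; b8: attacked by Pc7.
Legal moves for Black: none.
In check with no legal moves → checkmate.

checkmate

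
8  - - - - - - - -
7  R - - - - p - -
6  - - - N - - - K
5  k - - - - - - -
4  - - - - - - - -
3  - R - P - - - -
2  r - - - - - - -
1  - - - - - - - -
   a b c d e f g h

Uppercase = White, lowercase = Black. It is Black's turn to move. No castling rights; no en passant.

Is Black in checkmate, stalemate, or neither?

Black to move; black king on a5.
In check: yes, from the white rook on a7.
King squares — a4: attacked by Ra7; b4: attacked by Rb3; b5: attacked by Rb3; a6: attacked by Ra7; b6: attacked by Rb3.
Legal moves for Black: none.
In check with no legal moves → checkmate.

checkmate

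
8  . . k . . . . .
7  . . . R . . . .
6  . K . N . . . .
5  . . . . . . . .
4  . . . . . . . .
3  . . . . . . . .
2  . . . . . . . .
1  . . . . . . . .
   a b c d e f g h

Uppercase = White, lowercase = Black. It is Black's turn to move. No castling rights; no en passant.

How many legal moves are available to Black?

2

Black to move; king on c8.
In check: yes, from the white knight on d6.
Legal moves: Kb8, Kxd7.
Count: 2.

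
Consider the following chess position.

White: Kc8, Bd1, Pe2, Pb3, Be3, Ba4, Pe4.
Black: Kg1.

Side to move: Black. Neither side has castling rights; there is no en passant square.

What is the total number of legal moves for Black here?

4

Black to move; king on g1.
In check: yes, from the white bishop on e3.
Legal moves: Kh2, Kg2, Kh1, Kf1.
Count: 4.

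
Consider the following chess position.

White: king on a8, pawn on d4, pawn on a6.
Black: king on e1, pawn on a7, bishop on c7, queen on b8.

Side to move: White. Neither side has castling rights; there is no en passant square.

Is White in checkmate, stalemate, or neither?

checkmate

White to move; white king on a8.
In check: yes, from the black queen on b8.
King squares — a7: attacked by Qb8; b7: attacked by Qb8; b8: attacked by Bc7.
Legal moves for White: none.
In check with no legal moves → checkmate.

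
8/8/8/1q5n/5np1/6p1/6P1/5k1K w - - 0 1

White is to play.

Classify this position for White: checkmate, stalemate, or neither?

White to move; white king on h1.
In check: no.
King squares — g1: attacked by Kf1; g2: own pawn; h2: attacked by Pg3.
Legal moves for White: none.
Not in check and no legal moves → stalemate.

stalemate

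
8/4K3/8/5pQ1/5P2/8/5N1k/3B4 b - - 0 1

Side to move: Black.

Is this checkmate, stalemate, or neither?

Black to move; black king on h2.
In check: no.
King squares — g1: attacked by Qg5; h1: attacked by Nf2; g2: attacked by Qg5; g3: attacked by Qg5; h3: attacked by Nf2.
Legal moves for Black: none.
Not in check and no legal moves → stalemate.

stalemate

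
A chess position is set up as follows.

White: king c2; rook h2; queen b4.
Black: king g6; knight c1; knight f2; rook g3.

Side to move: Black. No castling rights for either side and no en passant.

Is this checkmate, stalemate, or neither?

neither

Black to move; black king on g6.
In check: no.
Legal moves for Black include: Kg7, Kf7, Kf6, Kg5, Kf5, Rg5, Rg4, Rh3, Rf3, Re3, Rd3, Rc3+, Rb3, Ra3, Rg2, Rg1, Ng4, Ne4, ... (list truncated; more exist).
Black has legal moves and is not in check → neither.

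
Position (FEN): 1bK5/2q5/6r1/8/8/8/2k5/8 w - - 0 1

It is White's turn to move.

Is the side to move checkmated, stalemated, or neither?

White to move; white king on c8.
In check: yes, from the black queen on c7.
King squares — b7: attacked by Qc7; c7: attacked by Bb8; d7: attacked by Qc7; b8: attacked by Qc7; d8: attacked by Qc7.
Legal moves for White: none.
In check with no legal moves → checkmate.

checkmate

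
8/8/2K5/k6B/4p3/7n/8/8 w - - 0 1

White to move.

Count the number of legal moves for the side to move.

White to move; king on c6.
In check: no.
Legal moves: Kd7, Kc7, Kb7, Kd6, Kd5, Kc5, Be8, Bf7, Bg6, Bg4, Bf3, Be2, Bd1.
Count: 13.

13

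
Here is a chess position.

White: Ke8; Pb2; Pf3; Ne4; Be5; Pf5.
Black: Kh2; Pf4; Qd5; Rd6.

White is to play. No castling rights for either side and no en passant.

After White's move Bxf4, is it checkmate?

no

After Bxf4: black king on h2; in check: yes, from the white bishop on f4.
Black has 4 legal replies: Kh3, Kg2, Kh1, Kg1.
In check but a legal move exists → not checkmate.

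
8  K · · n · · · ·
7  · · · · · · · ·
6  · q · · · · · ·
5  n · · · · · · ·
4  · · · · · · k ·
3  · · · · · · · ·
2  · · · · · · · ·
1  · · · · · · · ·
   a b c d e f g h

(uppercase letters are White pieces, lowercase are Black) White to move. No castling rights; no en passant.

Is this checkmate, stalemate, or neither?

stalemate

White to move; white king on a8.
In check: no.
King squares — a7: attacked by Qb6; b7: attacked by Na5; b8: attacked by Qb6.
Legal moves for White: none.
Not in check and no legal moves → stalemate.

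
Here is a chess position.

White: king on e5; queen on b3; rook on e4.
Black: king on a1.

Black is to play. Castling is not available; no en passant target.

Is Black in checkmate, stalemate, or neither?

Black to move; black king on a1.
In check: no.
King squares — b1: attacked by Qb3; a2: attacked by Qb3; b2: attacked by Qb3.
Legal moves for Black: none.
Not in check and no legal moves → stalemate.

stalemate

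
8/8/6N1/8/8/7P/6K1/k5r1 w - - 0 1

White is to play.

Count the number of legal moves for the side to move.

4

White to move; king on g2.
In check: yes, from the black rook on g1.
Legal moves: Kf3, Kh2, Kf2, Kxg1.
Count: 4.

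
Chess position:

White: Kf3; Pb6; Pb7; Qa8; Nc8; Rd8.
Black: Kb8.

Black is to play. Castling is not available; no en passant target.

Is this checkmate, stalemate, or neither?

Black to move; black king on b8.
In check: yes, from the white queen on a8.
King squares — a7: attacked by Pb6; b7: attacked by Qa8; c7: attacked by Pb6; a8: attacked by Pb7; c8: attacked by Pb7.
Legal moves for Black: none.
In check with no legal moves → checkmate.

checkmate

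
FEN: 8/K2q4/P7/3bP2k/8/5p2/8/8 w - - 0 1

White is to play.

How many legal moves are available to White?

2

White to move; king on a7.
In check: yes, from the black queen on d7.
Legal moves: Kb8, Kb6.
Count: 2.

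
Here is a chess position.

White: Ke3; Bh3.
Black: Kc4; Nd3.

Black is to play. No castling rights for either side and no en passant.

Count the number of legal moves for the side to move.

Black to move; king on c4.
In check: no.
Legal moves: Kd5, Kc5, Kb5, Kb4, Kc3, Kb3, Ne5, Nc5, Nf4, Nb4, Nf2, Nb2, Ne1, Nc1.
Count: 14.

14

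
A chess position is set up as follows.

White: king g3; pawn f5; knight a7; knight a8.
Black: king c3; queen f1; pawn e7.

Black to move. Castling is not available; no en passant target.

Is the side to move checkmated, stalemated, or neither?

Black to move; black king on c3.
In check: no.
Legal moves for Black include: Kd4, Kc4, Kb4, Kd3, Kb3, Kd2, Kc2, Kb2, Qa6, Qxf5, Qb5, Qf4+, Qc4, Qh3+, Qf3+, Qd3+, Qg2+, Qf2+, ... (list truncated; more exist).
Black has legal moves and is not in check → neither.

neither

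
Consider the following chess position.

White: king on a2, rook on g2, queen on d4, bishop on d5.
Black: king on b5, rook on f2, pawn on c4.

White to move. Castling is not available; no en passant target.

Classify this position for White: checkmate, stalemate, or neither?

White to move; white king on a2.
In check: yes, from the black rook on f2.
Legal moves for White: Ka3, Kb1, Ka1, Qxf2, Qd2, Qb2+, Rxf2.
White is in check but has 7 legal moves → neither.

neither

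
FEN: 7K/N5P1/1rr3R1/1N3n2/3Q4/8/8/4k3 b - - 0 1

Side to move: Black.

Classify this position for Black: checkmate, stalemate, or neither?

Black to move; black king on e1.
In check: no.
Legal moves for Black include: Rc8+, Rc7, Rxg6, Rf6, Re6, Rd6, Rc5, Rc4, Rc3, Rc2, Rc1, Rb8+, Rb7, Ra6, Rxb5, Nxg7, Ne7, Nh6, ... (list truncated; more exist).
Black has legal moves and is not in check → neither.

neither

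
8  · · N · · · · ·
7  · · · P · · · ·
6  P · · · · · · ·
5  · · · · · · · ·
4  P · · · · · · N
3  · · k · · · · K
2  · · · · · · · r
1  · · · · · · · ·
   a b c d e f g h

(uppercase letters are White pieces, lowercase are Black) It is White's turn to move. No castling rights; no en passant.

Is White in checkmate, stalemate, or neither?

White to move; white king on h3.
In check: yes, from the black rook on h2.
King squares — g2: attacked by Rh2; h2: available; g3: available; g4: available; h4: own knight.
Legal moves for White: Kg4, Kg3, Kxh2.
White is in check but has 3 legal moves → neither.

neither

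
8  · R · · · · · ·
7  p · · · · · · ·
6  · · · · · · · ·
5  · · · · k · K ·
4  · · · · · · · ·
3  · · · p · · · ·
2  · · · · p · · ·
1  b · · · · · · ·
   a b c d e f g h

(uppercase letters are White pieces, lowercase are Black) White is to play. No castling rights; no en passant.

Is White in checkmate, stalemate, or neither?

neither

White to move; white king on g5.
In check: no.
Legal moves for White include: Rh8, Rg8, Rf8, Re8+, Rd8, Rc8, Ra8, Rb7, Rb6, Rb5+, Rb4, Rb3, Rb2, Rb1, Kh6, Kg6, Kh5, Kh4, ... (list truncated; more exist).
White has legal moves and is not in check → neither.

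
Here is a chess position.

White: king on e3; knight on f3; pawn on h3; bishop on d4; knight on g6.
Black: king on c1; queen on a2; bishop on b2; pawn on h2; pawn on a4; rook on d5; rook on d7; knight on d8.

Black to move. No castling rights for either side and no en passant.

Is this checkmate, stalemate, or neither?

neither

Black to move; black king on c1.
In check: no.
Legal moves for Black include: Nf7, Nb7, Ne6, Nc6, Rh7, Rg7, Rf7, Re7+, Rc7, Rb7, Ra7, R7d6, R5d6, Rh5, Rg5, Rf5, Re5+, Rc5, ... (list truncated; more exist).
Black has legal moves and is not in check → neither.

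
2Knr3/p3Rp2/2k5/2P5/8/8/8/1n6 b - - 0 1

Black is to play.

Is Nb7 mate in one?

no

After Nb7: white king on c8; in check: yes, from the black rook on e8.
White has 1 legal reply: Rxe8.
In check but a legal move exists → not checkmate.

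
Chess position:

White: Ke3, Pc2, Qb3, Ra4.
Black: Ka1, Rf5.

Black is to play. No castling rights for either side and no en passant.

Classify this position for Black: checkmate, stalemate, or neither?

checkmate

Black to move; black king on a1.
In check: yes, from the white rook on a4.
King squares — b1: attacked by Qb3; a2: attacked by Qb3; b2: attacked by Qb3.
Legal moves for Black: none.
In check with no legal moves → checkmate.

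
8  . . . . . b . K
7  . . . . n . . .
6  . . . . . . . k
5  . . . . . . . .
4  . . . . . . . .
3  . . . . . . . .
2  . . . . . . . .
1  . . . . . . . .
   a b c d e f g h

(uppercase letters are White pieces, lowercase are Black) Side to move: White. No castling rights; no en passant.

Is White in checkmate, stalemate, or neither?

White to move; white king on h8.
In check: no.
King squares — g7: attacked by Kh6; h7: attacked by Kh6; g8: attacked by Ne7.
Legal moves for White: none.
Not in check and no legal moves → stalemate.

stalemate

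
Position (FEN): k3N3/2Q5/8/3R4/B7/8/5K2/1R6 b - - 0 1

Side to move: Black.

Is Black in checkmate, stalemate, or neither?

stalemate

Black to move; black king on a8.
In check: no.
King squares — a7: attacked by Qc7; b7: attacked by Rb1; b8: attacked by Rb1.
Legal moves for Black: none.
Not in check and no legal moves → stalemate.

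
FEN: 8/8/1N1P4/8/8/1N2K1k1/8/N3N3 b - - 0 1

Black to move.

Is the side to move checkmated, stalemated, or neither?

Black to move; black king on g3.
In check: no.
Legal moves for Black: Kh4, Kg4, Kh3, Kh2.
Black has 4 legal moves and is not in check → neither.

neither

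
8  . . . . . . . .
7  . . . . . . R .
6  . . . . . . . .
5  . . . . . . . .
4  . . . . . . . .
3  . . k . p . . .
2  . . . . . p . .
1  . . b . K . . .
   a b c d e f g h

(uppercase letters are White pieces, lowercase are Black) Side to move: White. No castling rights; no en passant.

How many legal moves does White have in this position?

White to move; king on e1.
In check: yes, from the black pawn on f2.
Legal moves: Ke2, Kf1, Kd1.
Count: 3.

3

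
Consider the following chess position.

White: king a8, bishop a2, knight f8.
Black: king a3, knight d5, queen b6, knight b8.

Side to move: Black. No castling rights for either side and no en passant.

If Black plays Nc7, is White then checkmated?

After Nc7: white king on a8; in check: yes, from the black knight on c7.
King squares — a7: attacked by Qb6; b7: attacked by Qb6; b8: attacked by Qb6.
White has no legal moves → checkmate.

yes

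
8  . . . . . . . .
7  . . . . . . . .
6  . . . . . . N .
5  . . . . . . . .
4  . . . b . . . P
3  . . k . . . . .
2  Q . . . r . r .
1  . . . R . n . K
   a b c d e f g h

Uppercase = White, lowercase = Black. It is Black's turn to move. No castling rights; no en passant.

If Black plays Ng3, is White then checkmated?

yes

After Ng3: white king on h1; in check: yes, from the black knight on g3.
King squares — g1: attacked by Rg2; g2: attacked by Re2; h2: attacked by Rg2.
White has no legal moves → checkmate.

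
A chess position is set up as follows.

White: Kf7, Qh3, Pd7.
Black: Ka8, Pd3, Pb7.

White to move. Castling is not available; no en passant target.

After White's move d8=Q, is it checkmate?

no

After d8=Q: black king on a8; in check: yes, from the white queen on d8.
Black has 1 legal reply: Ka7.
In check but a legal move exists → not checkmate.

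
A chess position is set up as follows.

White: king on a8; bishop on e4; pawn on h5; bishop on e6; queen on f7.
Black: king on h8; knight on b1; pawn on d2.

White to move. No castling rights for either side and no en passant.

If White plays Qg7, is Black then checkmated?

After Qg7: black king on h8; in check: yes, from the white queen on g7.
Black has 1 legal reply: Kxg7.
In check but a legal move exists → not checkmate.

no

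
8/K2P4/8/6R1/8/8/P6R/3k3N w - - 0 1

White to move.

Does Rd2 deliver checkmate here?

no

After Rd2: black king on d1; in check: yes, from the white rook on d2.
Black has 3 legal replies: Kxd2, Ke1, Kc1.
In check but a legal move exists → not checkmate.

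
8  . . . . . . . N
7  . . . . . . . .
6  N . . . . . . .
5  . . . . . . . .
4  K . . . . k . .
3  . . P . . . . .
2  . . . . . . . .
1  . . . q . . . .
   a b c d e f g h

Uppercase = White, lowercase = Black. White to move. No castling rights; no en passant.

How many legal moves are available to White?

4

White to move; king on a4.
In check: yes, from the black queen on d1.
Legal moves: Kb5, Ka5, Kb4, Ka3.
Count: 4.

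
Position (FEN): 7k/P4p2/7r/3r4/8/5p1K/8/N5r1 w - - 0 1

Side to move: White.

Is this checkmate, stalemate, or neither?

checkmate

White to move; white king on h3.
In check: yes, from the black rook on h6.
King squares — g2: attacked by Rg1; h2: attacked by Rh6; g3: attacked by Rg1; g4: attacked by Rg1; h4: attacked by Rh6.
Legal moves for White: none.
In check with no legal moves → checkmate.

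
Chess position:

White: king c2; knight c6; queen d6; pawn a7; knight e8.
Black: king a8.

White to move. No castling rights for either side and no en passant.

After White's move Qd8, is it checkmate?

After Qd8: black king on a8; in check: yes, from the white queen on d8.
Black has 1 legal reply: Kb7.
In check but a legal move exists → not checkmate.

no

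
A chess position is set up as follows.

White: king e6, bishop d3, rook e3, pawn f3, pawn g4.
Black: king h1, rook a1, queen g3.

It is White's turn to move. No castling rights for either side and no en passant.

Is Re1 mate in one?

After Re1: black king on h1; in check: yes, from the white rook on e1.
Black has 5 legal replies: Kh2, Kg2, Qg1, Qxe1+, Rxe1+.
In check but a legal move exists → not checkmate.

no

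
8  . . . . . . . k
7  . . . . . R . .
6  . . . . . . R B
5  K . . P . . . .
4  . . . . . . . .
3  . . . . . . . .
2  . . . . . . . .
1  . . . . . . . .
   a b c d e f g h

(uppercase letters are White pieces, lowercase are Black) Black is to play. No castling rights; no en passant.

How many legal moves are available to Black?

0

Black to move; king on h8.
In check: no.
Legal moves: none.
Count: 0.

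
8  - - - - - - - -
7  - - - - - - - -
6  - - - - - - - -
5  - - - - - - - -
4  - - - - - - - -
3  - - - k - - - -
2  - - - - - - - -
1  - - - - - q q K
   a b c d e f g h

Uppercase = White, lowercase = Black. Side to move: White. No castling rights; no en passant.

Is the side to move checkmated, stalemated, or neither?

White to move; white king on h1.
In check: yes, from the black queen on g1.
King squares — g1: attacked by Qf1; g2: attacked by Qf1; h2: attacked by Qg1.
Legal moves for White: none.
In check with no legal moves → checkmate.

checkmate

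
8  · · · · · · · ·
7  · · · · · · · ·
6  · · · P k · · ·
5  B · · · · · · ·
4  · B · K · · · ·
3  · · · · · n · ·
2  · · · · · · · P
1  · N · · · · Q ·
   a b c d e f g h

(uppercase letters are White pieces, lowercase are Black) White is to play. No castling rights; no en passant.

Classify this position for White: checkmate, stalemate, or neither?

neither

White to move; white king on d4.
In check: yes, from the black knight on f3.
Legal moves for White: Kc5, Ke4, Kc4, Ke3, Kd3, Kc3.
White is in check but has 6 legal moves → neither.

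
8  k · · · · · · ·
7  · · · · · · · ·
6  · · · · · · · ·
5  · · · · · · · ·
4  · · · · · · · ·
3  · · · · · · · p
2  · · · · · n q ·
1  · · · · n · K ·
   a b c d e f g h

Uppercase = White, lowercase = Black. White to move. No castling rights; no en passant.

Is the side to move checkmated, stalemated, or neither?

White to move; white king on g1.
In check: yes, from the black queen on g2.
King squares — f1: attacked by Qg2; h1: attacked by Nf2; f2: attacked by Qg2; g2: attacked by Ne1; h2: attacked by Qg2.
Legal moves for White: none.
In check with no legal moves → checkmate.

checkmate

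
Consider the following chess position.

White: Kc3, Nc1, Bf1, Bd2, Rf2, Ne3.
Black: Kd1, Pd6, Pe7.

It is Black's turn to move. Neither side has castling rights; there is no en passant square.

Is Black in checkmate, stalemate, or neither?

Black to move; black king on d1.
In check: yes, from the white knight on e3.
King squares — c1: attacked by Bd2; e1: attacked by Bd2; c2: attacked by Kc3; d2: attacked by Rf2; e2: attacked by Nc1.
Legal moves for Black: none.
In check with no legal moves → checkmate.

checkmate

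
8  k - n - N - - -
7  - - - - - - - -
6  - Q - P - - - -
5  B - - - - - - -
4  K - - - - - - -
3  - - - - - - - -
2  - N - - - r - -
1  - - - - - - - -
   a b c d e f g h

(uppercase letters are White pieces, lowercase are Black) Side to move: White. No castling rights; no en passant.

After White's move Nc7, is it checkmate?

yes

After Nc7: black king on a8; in check: yes, from the white knight on c7.
King squares — a7: attacked by Qb6; b7: attacked by Qb6; b8: attacked by Qb6.
Black has no legal moves → checkmate.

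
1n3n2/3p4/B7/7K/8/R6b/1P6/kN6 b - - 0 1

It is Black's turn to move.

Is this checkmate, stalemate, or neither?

Black to move; black king on a1.
In check: yes, from the white rook on a3.
King squares — b1: available; a2: attacked by Ra3; b2: available.
Legal moves for Black: Kxb2, Kxb1.
Black is in check but has 2 legal moves → neither.

neither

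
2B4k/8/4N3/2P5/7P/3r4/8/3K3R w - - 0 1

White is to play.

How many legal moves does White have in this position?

4

White to move; king on d1.
In check: yes, from the black rook on d3.
Legal moves: Ke2, Kc2, Ke1, Kc1.
Count: 4.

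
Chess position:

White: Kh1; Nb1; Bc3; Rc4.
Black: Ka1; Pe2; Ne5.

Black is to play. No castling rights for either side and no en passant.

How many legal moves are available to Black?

2

Black to move; king on a1.
In check: yes, from the white bishop on c3.
Legal moves: Ka2, Kxb1.
Count: 2.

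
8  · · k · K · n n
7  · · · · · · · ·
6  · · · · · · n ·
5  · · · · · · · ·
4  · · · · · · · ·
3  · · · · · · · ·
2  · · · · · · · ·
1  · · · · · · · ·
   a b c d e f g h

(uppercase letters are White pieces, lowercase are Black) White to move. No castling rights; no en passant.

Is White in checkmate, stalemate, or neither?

White to move; white king on e8.
In check: no.
King squares — d7: attacked by Kc8; e7: attacked by Ng6; f7: attacked by Nh8; d8: attacked by Kc8; f8: attacked by Ng6.
Legal moves for White: none.
Not in check and no legal moves → stalemate.

stalemate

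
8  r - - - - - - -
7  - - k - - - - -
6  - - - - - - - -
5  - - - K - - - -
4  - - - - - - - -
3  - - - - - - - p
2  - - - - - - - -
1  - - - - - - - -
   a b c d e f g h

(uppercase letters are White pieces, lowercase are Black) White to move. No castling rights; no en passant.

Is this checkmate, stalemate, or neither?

White to move; white king on d5.
In check: no.
Legal moves for White: Ke6, Ke5, Kc5, Ke4, Kd4, Kc4.
White has 6 legal moves and is not in check → neither.

neither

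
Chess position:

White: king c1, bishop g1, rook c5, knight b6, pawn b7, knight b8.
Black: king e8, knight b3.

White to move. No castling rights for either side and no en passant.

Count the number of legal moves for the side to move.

White to move; king on c1.
In check: yes, from the black knight on b3.
Legal moves: Kc2, Kb2, Kd1, Kb1.
Count: 4.

4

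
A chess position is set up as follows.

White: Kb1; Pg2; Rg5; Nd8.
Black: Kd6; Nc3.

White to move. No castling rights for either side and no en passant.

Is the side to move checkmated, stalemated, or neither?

White to move; white king on b1.
In check: yes, from the black knight on c3.
King squares — a1: available; c1: available; a2: attacked by Nc3; b2: available; c2: available.
Legal moves for White: Kc2, Kb2, Kc1, Ka1.
White is in check but has 4 legal moves → neither.

neither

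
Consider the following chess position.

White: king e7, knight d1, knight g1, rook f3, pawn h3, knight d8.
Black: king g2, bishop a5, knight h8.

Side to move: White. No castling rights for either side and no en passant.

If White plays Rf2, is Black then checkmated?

no

After Rf2: black king on g2; in check: yes, from the white rook on f2.
Black has 3 legal replies: Kg3, Kh1, Kxg1.
In check but a legal move exists → not checkmate.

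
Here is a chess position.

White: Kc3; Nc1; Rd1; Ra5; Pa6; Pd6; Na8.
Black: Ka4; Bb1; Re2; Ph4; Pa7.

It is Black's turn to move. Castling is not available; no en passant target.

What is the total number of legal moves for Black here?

1

Black to move; king on a4.
In check: yes, from the white rook on a5.
Legal moves: Kxa5.
Count: 1.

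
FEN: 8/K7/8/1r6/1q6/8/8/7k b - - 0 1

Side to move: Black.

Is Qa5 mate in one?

After Qa5: white king on a7; in check: yes, from the black queen on a5.
King squares — a6: attacked by Qa5; b6: attacked by Qa5; b7: attacked by Rb5; a8: attacked by Qa5; b8: attacked by Rb5.
White has no legal moves → checkmate.

yes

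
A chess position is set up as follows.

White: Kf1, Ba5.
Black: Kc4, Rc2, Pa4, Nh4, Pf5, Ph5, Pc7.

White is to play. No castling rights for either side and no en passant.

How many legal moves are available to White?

8

White to move; king on f1.
In check: no.
Legal moves: Bxc7, Bb6, Bb4, Bc3, Bd2, Be1, Kg1, Ke1.
Count: 8.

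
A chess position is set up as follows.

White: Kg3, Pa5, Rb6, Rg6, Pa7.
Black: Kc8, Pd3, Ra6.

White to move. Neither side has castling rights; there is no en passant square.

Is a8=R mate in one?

After a8=R: black king on c8; in check: yes, from the white rook on a8.
Black has 3 legal replies: Kd7, Kc7, Rxa8.
In check but a legal move exists → not checkmate.

no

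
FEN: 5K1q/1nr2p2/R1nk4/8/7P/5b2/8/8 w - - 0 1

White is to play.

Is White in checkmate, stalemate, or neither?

White to move; white king on f8.
In check: yes, from the black queen on h8.
King squares — e7: attacked by Nc6; f7: attacked by Rc7; g7: attacked by Qh8; e8: attacked by Qh8; g8: attacked by Qh8.
Legal moves for White: none.
In check with no legal moves → checkmate.

checkmate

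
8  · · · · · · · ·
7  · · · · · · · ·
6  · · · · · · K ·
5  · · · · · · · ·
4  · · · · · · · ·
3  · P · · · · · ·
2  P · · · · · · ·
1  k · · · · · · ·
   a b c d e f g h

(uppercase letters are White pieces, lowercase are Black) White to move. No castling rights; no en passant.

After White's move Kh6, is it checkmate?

After Kh6: black king on a1; in check: no.
Black is not in check, so this cannot be checkmate.

no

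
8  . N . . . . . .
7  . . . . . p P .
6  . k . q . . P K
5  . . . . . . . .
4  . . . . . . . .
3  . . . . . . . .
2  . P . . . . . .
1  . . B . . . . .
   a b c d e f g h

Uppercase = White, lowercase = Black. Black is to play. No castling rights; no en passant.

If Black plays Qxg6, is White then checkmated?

After Qxg6: white king on h6; in check: yes, from the black queen on g6.
King squares — g5: attacked by Qg6; h5: attacked by Qg6; g6: attacked by Pf7; g7: own pawn; h7: attacked by Qg6.
White has no legal moves → checkmate.

yes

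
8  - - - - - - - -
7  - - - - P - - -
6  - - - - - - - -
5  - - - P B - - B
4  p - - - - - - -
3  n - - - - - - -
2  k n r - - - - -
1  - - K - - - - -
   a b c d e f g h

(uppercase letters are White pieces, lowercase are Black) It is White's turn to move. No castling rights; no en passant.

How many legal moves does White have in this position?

0

White to move; king on c1.
In check: yes, from the black rook on c2.
Legal moves: none.
Count: 0.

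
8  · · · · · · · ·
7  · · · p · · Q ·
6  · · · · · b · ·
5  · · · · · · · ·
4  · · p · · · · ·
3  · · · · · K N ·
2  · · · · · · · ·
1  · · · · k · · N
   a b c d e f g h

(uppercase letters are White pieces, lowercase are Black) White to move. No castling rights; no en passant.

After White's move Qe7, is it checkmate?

no

After Qe7: black king on e1; in check: yes, from the white queen on e7.
Black has 4 legal replies: Kd2, Kd1, Bxe7, Be5.
In check but a legal move exists → not checkmate.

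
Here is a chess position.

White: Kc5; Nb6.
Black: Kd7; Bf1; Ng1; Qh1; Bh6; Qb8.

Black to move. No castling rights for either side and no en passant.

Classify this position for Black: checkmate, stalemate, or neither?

Black to move; black king on d7.
In check: yes, from the white knight on b6.
King squares — c6: attacked by Kc5; d6: attacked by Kc5; e6: available; c7: available; e7: available; c8: attacked by Nb6; d8: available; e8: available.
Legal moves for Black: Ke8, Kd8, Ke7, Kc7, Ke6, Qxb6+.
Black is in check but has 6 legal moves → neither.

neither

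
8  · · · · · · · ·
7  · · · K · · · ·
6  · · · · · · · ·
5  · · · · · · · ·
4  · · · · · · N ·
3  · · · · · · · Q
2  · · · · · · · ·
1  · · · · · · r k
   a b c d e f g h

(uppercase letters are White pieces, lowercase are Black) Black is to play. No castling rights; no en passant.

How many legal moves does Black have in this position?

0

Black to move; king on h1.
In check: yes, from the white queen on h3.
Legal moves: none.
Count: 0.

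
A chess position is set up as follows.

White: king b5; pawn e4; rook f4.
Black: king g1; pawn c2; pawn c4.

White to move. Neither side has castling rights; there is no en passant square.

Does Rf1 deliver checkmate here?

no

After Rf1: black king on g1; in check: yes, from the white rook on f1.
Black has 3 legal replies: Kh2, Kg2, Kxf1.
In check but a legal move exists → not checkmate.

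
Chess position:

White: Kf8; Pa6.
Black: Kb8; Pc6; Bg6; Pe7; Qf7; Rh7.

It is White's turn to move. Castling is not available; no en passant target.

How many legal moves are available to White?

White to move; king on f8.
In check: yes, from the black queen on f7.
Legal moves: none.
Count: 0.

0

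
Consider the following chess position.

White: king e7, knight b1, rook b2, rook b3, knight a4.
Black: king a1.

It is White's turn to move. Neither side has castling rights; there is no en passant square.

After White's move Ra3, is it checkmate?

yes

After Ra3: black king on a1; in check: yes, from the white rook on a3.
King squares — b1: attacked by Rb2; a2: attacked by Rb2; b2: attacked by Na4.
Black has no legal moves → checkmate.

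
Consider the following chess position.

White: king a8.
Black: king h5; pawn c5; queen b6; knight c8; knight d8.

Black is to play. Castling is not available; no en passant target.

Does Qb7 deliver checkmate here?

yes

After Qb7: white king on a8; in check: yes, from the black queen on b7.
King squares — a7: attacked by Qb7; b7: attacked by Nd8; b8: attacked by Qb7.
White has no legal moves → checkmate.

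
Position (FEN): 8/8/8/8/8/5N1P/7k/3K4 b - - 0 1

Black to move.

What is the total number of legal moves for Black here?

Black to move; king on h2.
In check: yes, from the white knight on f3.
Legal moves: Kxh3, Kg3, Kg2, Kh1.
Count: 4.

4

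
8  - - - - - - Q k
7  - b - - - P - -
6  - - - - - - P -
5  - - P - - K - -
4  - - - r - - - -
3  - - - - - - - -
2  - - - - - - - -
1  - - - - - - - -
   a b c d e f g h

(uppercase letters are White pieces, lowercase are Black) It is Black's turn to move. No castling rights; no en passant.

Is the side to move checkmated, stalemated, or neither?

Black to move; black king on h8.
In check: yes, from the white queen on g8.
King squares — g7: attacked by Qg8; h7: attacked by Pg6; g8: attacked by Pf7.
Legal moves for Black: none.
In check with no legal moves → checkmate.

checkmate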